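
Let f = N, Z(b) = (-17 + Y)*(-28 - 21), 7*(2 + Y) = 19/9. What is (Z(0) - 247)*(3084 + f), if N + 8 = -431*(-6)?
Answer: 34102226/9 ≈ 3.7891e+6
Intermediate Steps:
Y = -107/63 (Y = -2 + (19/9)/7 = -2 + (19*(⅑))/7 = -2 + (⅐)*(19/9) = -2 + 19/63 = -107/63 ≈ -1.6984)
Z(b) = 8246/9 (Z(b) = (-17 - 107/63)*(-28 - 21) = -1178/63*(-49) = 8246/9)
N = 2578 (N = -8 - 431*(-6) = -8 + 2586 = 2578)
f = 2578
(Z(0) - 247)*(3084 + f) = (8246/9 - 247)*(3084 + 2578) = (6023/9)*5662 = 34102226/9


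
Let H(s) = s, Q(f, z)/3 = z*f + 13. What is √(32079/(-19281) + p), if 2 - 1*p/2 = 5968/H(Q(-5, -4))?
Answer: I*√5318265742339/212091 ≈ 10.873*I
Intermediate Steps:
Q(f, z) = 39 + 3*f*z (Q(f, z) = 3*(z*f + 13) = 3*(f*z + 13) = 3*(13 + f*z) = 39 + 3*f*z)
p = -11540/99 (p = 4 - 11936/(39 + 3*(-5)*(-4)) = 4 - 11936/(39 + 60) = 4 - 11936/99 = -11540/99 ≈ -116.57)
√(32079/(-19281) + p) = √(32079/(-19281) - 11540/99) = √(32079*(-1/19281) - 11540/99) = √(-10693/6427 - 11540/99) = √(-75226187/636273) = I*√5318265742339/212091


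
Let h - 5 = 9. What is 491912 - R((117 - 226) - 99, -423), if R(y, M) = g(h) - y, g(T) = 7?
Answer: 491697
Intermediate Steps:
h = 14 (h = 5 + 9 = 14)
R(y, M) = 7 - y
491912 - R((117 - 226) - 99, -423) = 491912 - (7 - ((117 - 226) - 99)) = 491912 - (7 - (-109 - 99)) = 491912 - (7 - 1*(-208)) = 491912 - (7 + 208) = 491912 - 1*215 = 491912 - 215 = 491697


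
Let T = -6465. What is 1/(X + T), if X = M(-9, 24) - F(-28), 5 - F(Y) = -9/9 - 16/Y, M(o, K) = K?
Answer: -7/45125 ≈ -0.00015512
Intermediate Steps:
F(Y) = 6 + 16/Y (F(Y) = 5 - (-9/9 - 16/Y) = 5 - (-9*1/9 - 16/Y) = 5 - (-1 - 16/Y) = 5 + (1 + 16/Y) = 6 + 16/Y)
X = 130/7 (X = 24 - (6 + 16/(-28)) = 24 - (6 + 16*(-1/28)) = 24 - (6 - 4/7) = 24 - 1*38/7 = 24 - 38/7 = 130/7 ≈ 18.571)
1/(X + T) = 1/(130/7 - 6465) = 1/(-45125/7) = -7/45125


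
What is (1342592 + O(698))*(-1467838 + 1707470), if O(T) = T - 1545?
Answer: 321525037840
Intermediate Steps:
O(T) = -1545 + T
(1342592 + O(698))*(-1467838 + 1707470) = (1342592 + (-1545 + 698))*(-1467838 + 1707470) = (1342592 - 847)*239632 = 1341745*239632 = 321525037840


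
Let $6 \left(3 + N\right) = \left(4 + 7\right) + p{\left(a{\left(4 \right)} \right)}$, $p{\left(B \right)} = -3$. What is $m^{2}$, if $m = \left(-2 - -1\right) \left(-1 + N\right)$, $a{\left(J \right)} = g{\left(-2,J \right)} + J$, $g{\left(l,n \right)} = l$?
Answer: $\frac{64}{9} \approx 7.1111$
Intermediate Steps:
$a{\left(J \right)} = -2 + J$
$N = - \frac{5}{3}$ ($N = -3 + \frac{\left(4 + 7\right) - 3}{6} = -3 + \frac{11 - 3}{6} = -3 + \frac{1}{6} \cdot 8 = -3 + \frac{4}{3} = - \frac{5}{3} \approx -1.6667$)
$m = \frac{8}{3}$ ($m = \left(-2 - -1\right) \left(-1 - \frac{5}{3}\right) = \left(-2 + 1\right) \left(- \frac{8}{3}\right) = \left(-1\right) \left(- \frac{8}{3}\right) = \frac{8}{3} \approx 2.6667$)
$m^{2} = \left(\frac{8}{3}\right)^{2} = \frac{64}{9}$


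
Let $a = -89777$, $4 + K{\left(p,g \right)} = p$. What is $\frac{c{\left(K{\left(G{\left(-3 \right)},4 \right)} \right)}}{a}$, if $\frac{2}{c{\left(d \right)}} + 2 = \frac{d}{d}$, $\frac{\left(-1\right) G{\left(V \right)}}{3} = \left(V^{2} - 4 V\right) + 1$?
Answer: $\frac{2}{89777} \approx 2.2277 \cdot 10^{-5}$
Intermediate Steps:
$G{\left(V \right)} = -3 - 3 V^{2} + 12 V$ ($G{\left(V \right)} = - 3 \left(\left(V^{2} - 4 V\right) + 1\right) = - 3 \left(1 + V^{2} - 4 V\right) = -3 - 3 V^{2} + 12 V$)
$K{\left(p,g \right)} = -4 + p$
$c{\left(d \right)} = -2$ ($c{\left(d \right)} = \frac{2}{-2 + \frac{d}{d}} = \frac{2}{-2 + 1} = \frac{2}{-1} = 2 \left(-1\right) = -2$)
$\frac{c{\left(K{\left(G{\left(-3 \right)},4 \right)} \right)}}{a} = - \frac{2}{-89777} = \left(-2\right) \left(- \frac{1}{89777}\right) = \frac{2}{89777}$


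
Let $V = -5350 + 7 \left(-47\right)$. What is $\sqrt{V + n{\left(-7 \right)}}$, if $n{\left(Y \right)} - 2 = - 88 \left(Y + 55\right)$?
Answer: $i \sqrt{9901} \approx 99.504 i$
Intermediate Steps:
$V = -5679$ ($V = -5350 - 329 = -5679$)
$n{\left(Y \right)} = -4838 - 88 Y$ ($n{\left(Y \right)} = 2 - 88 \left(Y + 55\right) = 2 - 88 \left(55 + Y\right) = 2 - \left(4840 + 88 Y\right) = -4838 - 88 Y$)
$\sqrt{V + n{\left(-7 \right)}} = \sqrt{-5679 - 4222} = \sqrt{-9901} = i \sqrt{9901}$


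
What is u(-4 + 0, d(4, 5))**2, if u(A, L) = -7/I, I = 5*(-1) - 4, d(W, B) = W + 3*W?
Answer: 49/81 ≈ 0.60494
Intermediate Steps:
d(W, B) = 4*W
I = -9 (I = -5 - 4 = -9)
u(A, L) = 7/9 (u(A, L) = -7/(-9) = -7*(-1/9) = 7/9)
u(-4 + 0, d(4, 5))**2 = (7/9)**2 = 49/81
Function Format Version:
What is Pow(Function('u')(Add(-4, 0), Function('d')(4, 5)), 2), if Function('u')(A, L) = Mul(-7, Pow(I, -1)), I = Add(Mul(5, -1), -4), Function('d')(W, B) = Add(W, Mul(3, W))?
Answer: Rational(49, 81) ≈ 0.60494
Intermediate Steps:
Function('d')(W, B) = Mul(4, W)
I = -9 (I = Add(-5, -4) = -9)
Function('u')(A, L) = Rational(7, 9) (Function('u')(A, L) = Mul(-7, Pow(-9, -1)) = Mul(-7, Rational(-1, 9)) = Rational(7, 9))
Pow(Function('u')(Add(-4, 0), Function('d')(4, 5)), 2) = Pow(Rational(7, 9), 2) = Rational(49, 81)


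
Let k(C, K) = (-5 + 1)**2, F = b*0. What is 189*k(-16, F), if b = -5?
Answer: 3024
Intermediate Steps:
F = 0 (F = -5*0 = 0)
k(C, K) = 16 (k(C, K) = (-4)**2 = 16)
189*k(-16, F) = 189*16 = 3024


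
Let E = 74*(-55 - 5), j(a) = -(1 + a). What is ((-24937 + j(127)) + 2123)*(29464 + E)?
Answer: -574100608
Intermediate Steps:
j(a) = -1 - a
E = -4440 (E = 74*(-60) = -4440)
((-24937 + j(127)) + 2123)*(29464 + E) = ((-24937 + (-1 - 1*127)) + 2123)*(29464 - 4440) = ((-24937 + (-1 - 127)) + 2123)*25024 = ((-24937 - 128) + 2123)*25024 = (-25065 + 2123)*25024 = -22942*25024 = -574100608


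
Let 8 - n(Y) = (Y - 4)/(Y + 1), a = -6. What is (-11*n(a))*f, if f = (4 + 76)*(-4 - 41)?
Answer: 237600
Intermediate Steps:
f = -3600 (f = 80*(-45) = -3600)
n(Y) = 8 - (-4 + Y)/(1 + Y) (n(Y) = 8 - (Y - 4)/(Y + 1) = 8 - (-4 + Y)/(1 + Y))
(-11*n(a))*f = -11*(12 + 7*(-6))/(1 - 6)*(-3600) = -11*(12 - 42)/(-5)*(-3600) = -(-11)*(-30)/5*(-3600) = -11*6*(-3600) = -66*(-3600) = 237600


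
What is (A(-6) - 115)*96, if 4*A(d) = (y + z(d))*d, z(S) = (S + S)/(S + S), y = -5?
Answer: -10464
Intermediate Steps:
z(S) = 1 (z(S) = (2*S)/((2*S)) = (2*S)*(1/(2*S)) = 1)
A(d) = -d (A(d) = ((-5 + 1)*d)/4 = (-4*d)/4 = -d)
(A(-6) - 115)*96 = (-1*(-6) - 115)*96 = (6 - 115)*96 = -109*96 = -10464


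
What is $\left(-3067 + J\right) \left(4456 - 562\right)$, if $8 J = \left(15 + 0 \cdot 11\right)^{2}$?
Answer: $- \frac{47333517}{4} \approx -1.1833 \cdot 10^{7}$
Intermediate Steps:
$J = \frac{225}{8}$ ($J = \frac{\left(15 + 0 \cdot 11\right)^{2}}{8} = \frac{\left(15 + 0\right)^{2}}{8} = \frac{15^{2}}{8} = \frac{1}{8} \cdot 225 = \frac{225}{8} \approx 28.125$)
$\left(-3067 + J\right) \left(4456 - 562\right) = \left(-3067 + \frac{225}{8}\right) \left(4456 - 562\right) = \left(- \frac{24311}{8}\right) 3894 = - \frac{47333517}{4}$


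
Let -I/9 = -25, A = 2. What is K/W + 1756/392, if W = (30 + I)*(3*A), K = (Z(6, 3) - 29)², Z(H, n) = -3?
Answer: 386011/74970 ≈ 5.1489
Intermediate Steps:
K = 1024 (K = (-3 - 29)² = (-32)² = 1024)
I = 225 (I = -9*(-25) = 225)
W = 1530 (W = (30 + 225)*(3*2) = 255*6 = 1530)
K/W + 1756/392 = 1024/1530 + 1756/392 = 1024*(1/1530) + 1756*(1/392) = 512/765 + 439/98 = 386011/74970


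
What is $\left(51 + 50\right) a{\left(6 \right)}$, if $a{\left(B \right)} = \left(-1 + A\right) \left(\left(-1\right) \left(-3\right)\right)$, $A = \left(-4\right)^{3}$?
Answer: $-19695$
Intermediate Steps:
$A = -64$
$a{\left(B \right)} = -195$ ($a{\left(B \right)} = \left(-1 - 64\right) \left(\left(-1\right) \left(-3\right)\right) = \left(-65\right) 3 = -195$)
$\left(51 + 50\right) a{\left(6 \right)} = \left(51 + 50\right) \left(-195\right) = 101 \left(-195\right) = -19695$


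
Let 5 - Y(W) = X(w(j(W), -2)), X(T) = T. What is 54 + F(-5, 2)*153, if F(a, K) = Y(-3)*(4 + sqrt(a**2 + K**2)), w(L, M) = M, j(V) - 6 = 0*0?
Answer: 4338 + 1071*sqrt(29) ≈ 10106.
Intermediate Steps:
j(V) = 6 (j(V) = 6 + 0*0 = 6 + 0 = 6)
Y(W) = 7 (Y(W) = 5 - 1*(-2) = 5 + 2 = 7)
F(a, K) = 28 + 7*sqrt(K**2 + a**2) (F(a, K) = 7*(4 + sqrt(a**2 + K**2)) = 7*(4 + sqrt(K**2 + a**2)) = 28 + 7*sqrt(K**2 + a**2))
54 + F(-5, 2)*153 = 54 + (28 + 7*sqrt(2**2 + (-5)**2))*153 = 54 + (28 + 7*sqrt(4 + 25))*153 = 54 + (28 + 7*sqrt(29))*153 = 54 + (4284 + 1071*sqrt(29)) = 4338 + 1071*sqrt(29)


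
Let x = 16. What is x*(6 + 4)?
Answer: 160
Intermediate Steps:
x*(6 + 4) = 16*(6 + 4) = 16*10 = 160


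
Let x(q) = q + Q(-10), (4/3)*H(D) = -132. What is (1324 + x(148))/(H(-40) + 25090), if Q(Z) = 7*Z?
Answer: 1402/24991 ≈ 0.056100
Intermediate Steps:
H(D) = -99 (H(D) = (¾)*(-132) = -99)
x(q) = -70 + q (x(q) = q + 7*(-10) = q - 70 = -70 + q)
(1324 + x(148))/(H(-40) + 25090) = (1324 + (-70 + 148))/(-99 + 25090) = (1324 + 78)/24991 = 1402*(1/24991) = 1402/24991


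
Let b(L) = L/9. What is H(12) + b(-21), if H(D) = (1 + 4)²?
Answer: 68/3 ≈ 22.667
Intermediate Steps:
b(L) = L/9 (b(L) = L*(⅑) = L/9)
H(D) = 25 (H(D) = 5² = 25)
H(12) + b(-21) = 25 + (⅑)*(-21) = 25 - 7/3 = 68/3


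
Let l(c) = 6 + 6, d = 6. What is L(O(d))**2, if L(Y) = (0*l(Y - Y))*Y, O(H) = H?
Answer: 0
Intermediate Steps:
l(c) = 12
L(Y) = 0 (L(Y) = (0*12)*Y = 0*Y = 0)
L(O(d))**2 = 0**2 = 0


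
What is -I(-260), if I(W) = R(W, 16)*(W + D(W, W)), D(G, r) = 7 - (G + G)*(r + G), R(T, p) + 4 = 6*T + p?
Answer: -418970844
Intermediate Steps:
R(T, p) = -4 + p + 6*T (R(T, p) = -4 + (6*T + p) = -4 + (p + 6*T) = -4 + p + 6*T)
D(G, r) = 7 - 2*G*(G + r)
I(W) = (12 + 6*W)*(7 + W - 4*W²) (I(W) = (-4 + 16 + 6*W)*(W + (7 - 2*W² - 2*W*W)) = (12 + 6*W)*(W + (7 - 2*W² - 2*W²)) = (12 + 6*W)*(W + (7 - 4*W²)) = (12 + 6*W)*(7 + W - 4*W²))
-I(-260) = -6*(2 - 260)*(7 - 260 - 4*(-260)²) = -6*(-258)*(7 - 260 - 4*67600) = -6*(-258)*(7 - 260 - 270400) = -6*(-258)*(-270653) = -1*418970844 = -418970844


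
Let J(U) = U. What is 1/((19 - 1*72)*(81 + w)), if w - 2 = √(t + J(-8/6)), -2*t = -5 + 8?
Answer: -498/2191603 + I*√102/2191603 ≈ -0.00022723 + 4.6083e-6*I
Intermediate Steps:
t = -3/2 (t = -(-5 + 8)/2 = -½*3 = -3/2 ≈ -1.5000)
w = 2 + I*√102/6 (w = 2 + √(-3/2 - 8/6) = 2 + √(-3/2 - 8*⅙) = 2 + √(-3/2 - 4/3) = 2 + √(-17/6) = 2 + I*√102/6 ≈ 2.0 + 1.6833*I)
1/((19 - 1*72)*(81 + w)) = 1/((19 - 1*72)*(81 + (2 + I*√102/6))) = 1/((19 - 72)*(83 + I*√102/6)) = 1/(-53*(83 + I*√102/6)) = 1/(-4399 - 53*I*√102/6)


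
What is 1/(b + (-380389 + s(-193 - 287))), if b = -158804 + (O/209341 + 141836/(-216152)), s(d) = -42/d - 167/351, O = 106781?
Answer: -158825660170320/85637769058778133937 ≈ -1.8546e-6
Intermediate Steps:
s(d) = -167/351 - 42/d (s(d) = -42/d - 167*1/351 = -42/d - 167/351 = -167/351 - 42/d)
b = -1796451092797073/11312368958 (b = -158804 + (106781/209341 + 141836/(-216152)) = -158804 + (106781*(1/209341) + 141836*(-1/216152)) = -158804 + (106781/209341 - 35459/54038) = -158804 - 1652790841/11312368958 = -1796451092797073/11312368958 ≈ -1.5880e+5)
1/(b + (-380389 + s(-193 - 287))) = 1/(-1796451092797073/11312368958 + (-380389 + (-167/351 - 42/(-193 - 287)))) = 1/(-1796451092797073/11312368958 + (-380389 + (-167/351 - 42/(-480)))) = 1/(-1796451092797073/11312368958 + (-380389 + (-167/351 - 42*(-1/480)))) = 1/(-1796451092797073/11312368958 + (-380389 + (-167/351 + 7/80))) = 1/(-1796451092797073/11312368958 + (-380389 - 10903/28080)) = 1/(-1796451092797073/11312368958 - 10681334023/28080) = 1/(-85637769058778133937/158825660170320) = -158825660170320/85637769058778133937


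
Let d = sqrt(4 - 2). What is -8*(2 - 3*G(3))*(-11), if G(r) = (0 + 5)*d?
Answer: 176 - 1320*sqrt(2) ≈ -1690.8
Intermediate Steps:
d = sqrt(2) ≈ 1.4142
G(r) = 5*sqrt(2) (G(r) = (0 + 5)*sqrt(2) = 5*sqrt(2))
-8*(2 - 3*G(3))*(-11) = -8*(2 - 15*sqrt(2))*(-11) = (-16 + 120*sqrt(2))*(-11) = 176 - 1320*sqrt(2)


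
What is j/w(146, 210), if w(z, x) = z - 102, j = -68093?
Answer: -68093/44 ≈ -1547.6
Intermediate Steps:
w(z, x) = -102 + z
j/w(146, 210) = -68093/(-102 + 146) = -68093/44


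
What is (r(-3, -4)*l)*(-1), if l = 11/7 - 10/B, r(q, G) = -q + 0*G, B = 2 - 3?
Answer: -243/7 ≈ -34.714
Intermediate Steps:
B = -1
r(q, G) = -q (r(q, G) = -q + 0 = -q)
l = 81/7 (l = 11/7 - 10/(-1) = 11*(⅐) - 10*(-1) = 11/7 + 10 = 81/7 ≈ 11.571)
(r(-3, -4)*l)*(-1) = (-1*(-3)*(81/7))*(-1) = (3*(81/7))*(-1) = (243/7)*(-1) = -243/7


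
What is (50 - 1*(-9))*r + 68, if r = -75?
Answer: -4357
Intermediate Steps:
(50 - 1*(-9))*r + 68 = (50 - 1*(-9))*(-75) + 68 = (50 + 9)*(-75) + 68 = 59*(-75) + 68 = -4425 + 68 = -4357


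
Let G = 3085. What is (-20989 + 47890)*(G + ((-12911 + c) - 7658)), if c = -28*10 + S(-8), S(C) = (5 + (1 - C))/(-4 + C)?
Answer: -955801497/2 ≈ -4.7790e+8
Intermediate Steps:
S(C) = (6 - C)/(-4 + C)
c = -1687/6 (c = -28*10 + (6 - 1*(-8))/(-4 - 8) = -280 + (6 + 8)/(-12) = -280 - 1/12*14 = -280 - 7/6 = -1687/6 ≈ -281.17)
(-20989 + 47890)*(G + ((-12911 + c) - 7658)) = (-20989 + 47890)*(3085 + ((-12911 - 1687/6) - 7658)) = 26901*(3085 + (-79153/6 - 7658)) = 26901*(3085 - 125101/6) = 26901*(-106591/6) = -955801497/2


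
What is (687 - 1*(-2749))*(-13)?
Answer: -44668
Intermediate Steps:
(687 - 1*(-2749))*(-13) = (687 + 2749)*(-13) = 3436*(-13) = -44668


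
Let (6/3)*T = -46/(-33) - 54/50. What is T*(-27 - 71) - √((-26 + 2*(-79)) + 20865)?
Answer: -12691/825 - √20681 ≈ -159.19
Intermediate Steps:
T = 259/1650 (T = (-46/(-33) - 54/50)/2 = (-46*(-1/33) - 54*1/50)/2 = (46/33 - 27/25)/2 = (½)*(259/825) = 259/1650 ≈ 0.15697)
T*(-27 - 71) - √((-26 + 2*(-79)) + 20865) = 259*(-27 - 71)/1650 - √((-26 + 2*(-79)) + 20865) = (259/1650)*(-98) - √((-26 - 158) + 20865) = -12691/825 - √(-184 + 20865) = -12691/825 - √20681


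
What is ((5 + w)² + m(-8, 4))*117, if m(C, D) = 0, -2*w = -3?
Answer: 19773/4 ≈ 4943.3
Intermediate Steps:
w = 3/2 (w = -½*(-3) = 3/2 ≈ 1.5000)
((5 + w)² + m(-8, 4))*117 = ((5 + 3/2)² + 0)*117 = ((13/2)² + 0)*117 = (169/4 + 0)*117 = (169/4)*117 = 19773/4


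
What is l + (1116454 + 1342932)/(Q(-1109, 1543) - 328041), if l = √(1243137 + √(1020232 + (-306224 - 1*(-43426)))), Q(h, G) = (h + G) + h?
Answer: -1229693/164358 + √(1243137 + √757434) ≈ 1107.9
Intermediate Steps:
Q(h, G) = G + 2*h (Q(h, G) = (G + h) + h = G + 2*h)
l = √(1243137 + √757434) (l = √(1243137 + √(1020232 + (-306224 + 43426))) = √(1243137 + √(1020232 - 262798)) = √(1243137 + √757434) ≈ 1115.4)
l + (1116454 + 1342932)/(Q(-1109, 1543) - 328041) = √(1243137 + √757434) + (1116454 + 1342932)/((1543 + 2*(-1109)) - 328041) = √(1243137 + √757434) + 2459386/((1543 - 2218) - 328041) = √(1243137 + √757434) + 2459386/(-675 - 328041) = √(1243137 + √757434) + 2459386/(-328716) = √(1243137 + √757434) + 2459386*(-1/328716) = √(1243137 + √757434) - 1229693/164358 = -1229693/164358 + √(1243137 + √757434)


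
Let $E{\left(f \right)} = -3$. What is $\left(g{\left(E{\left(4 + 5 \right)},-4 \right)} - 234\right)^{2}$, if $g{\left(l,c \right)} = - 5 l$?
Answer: $47961$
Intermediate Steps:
$\left(g{\left(E{\left(4 + 5 \right)},-4 \right)} - 234\right)^{2} = \left(\left(-5\right) \left(-3\right) - 234\right)^{2} = \left(15 - 234\right)^{2} = \left(-219\right)^{2} = 47961$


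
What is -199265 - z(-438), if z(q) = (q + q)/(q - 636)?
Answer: -35668581/179 ≈ -1.9927e+5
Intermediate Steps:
z(q) = 2*q/(-636 + q) (z(q) = (2*q)/(-636 + q) = 2*q/(-636 + q))
-199265 - z(-438) = -199265 - 2*(-438)/(-636 - 438) = -199265 - 2*(-438)/(-1074) = -199265 - 2*(-438)*(-1)/1074 = -199265 - 1*146/179 = -199265 - 146/179 = -35668581/179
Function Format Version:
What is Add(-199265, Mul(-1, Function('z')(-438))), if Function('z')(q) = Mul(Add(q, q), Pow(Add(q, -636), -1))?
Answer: Rational(-35668581, 179) ≈ -1.9927e+5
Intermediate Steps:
Function('z')(q) = Mul(2, q, Pow(Add(-636, q), -1)) (Function('z')(q) = Mul(Mul(2, q), Pow(Add(-636, q), -1)) = Mul(2, q, Pow(Add(-636, q), -1)))
Add(-199265, Mul(-1, Function('z')(-438))) = Add(-199265, Mul(-1, Mul(2, -438, Pow(Add(-636, -438), -1)))) = Add(-199265, Mul(-1, Mul(2, -438, Pow(-1074, -1)))) = Add(-199265, Mul(-1, Mul(2, -438, Rational(-1, 1074)))) = Add(-199265, Mul(-1, Rational(146, 179))) = Add(-199265, Rational(-146, 179)) = Rational(-35668581, 179)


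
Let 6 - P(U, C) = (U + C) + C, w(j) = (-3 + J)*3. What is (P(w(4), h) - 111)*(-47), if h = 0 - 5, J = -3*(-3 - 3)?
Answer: 6580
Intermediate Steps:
J = 18 (J = -3*(-6) = 18)
w(j) = 45 (w(j) = (-3 + 18)*3 = 15*3 = 45)
h = -5
P(U, C) = 6 - U - 2*C (P(U, C) = 6 - ((U + C) + C) = 6 - ((C + U) + C) = 6 - (U + 2*C) = 6 + (-U - 2*C) = 6 - U - 2*C)
(P(w(4), h) - 111)*(-47) = ((6 - 1*45 - 2*(-5)) - 111)*(-47) = ((6 - 45 + 10) - 111)*(-47) = (-29 - 111)*(-47) = -140*(-47) = 6580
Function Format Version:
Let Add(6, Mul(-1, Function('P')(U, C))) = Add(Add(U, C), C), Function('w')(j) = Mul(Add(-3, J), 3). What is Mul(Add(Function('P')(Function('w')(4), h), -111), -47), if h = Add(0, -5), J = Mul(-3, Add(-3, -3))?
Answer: 6580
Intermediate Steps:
J = 18 (J = Mul(-3, -6) = 18)
Function('w')(j) = 45 (Function('w')(j) = Mul(Add(-3, 18), 3) = Mul(15, 3) = 45)
h = -5
Function('P')(U, C) = Add(6, Mul(-1, U), Mul(-2, C)) (Function('P')(U, C) = Add(6, Mul(-1, Add(Add(U, C), C))) = Add(6, Mul(-1, Add(Add(C, U), C))) = Add(6, Mul(-1, Add(U, Mul(2, C)))) = Add(6, Add(Mul(-1, U), Mul(-2, C))) = Add(6, Mul(-1, U), Mul(-2, C)))
Mul(Add(Function('P')(Function('w')(4), h), -111), -47) = Mul(Add(Add(6, Mul(-1, 45), Mul(-2, -5)), -111), -47) = Mul(Add(Add(6, -45, 10), -111), -47) = Mul(Add(-29, -111), -47) = Mul(-140, -47) = 6580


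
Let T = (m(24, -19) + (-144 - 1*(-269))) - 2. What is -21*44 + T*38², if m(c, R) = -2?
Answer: 173800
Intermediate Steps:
T = 121 (T = (-2 + (-144 - 1*(-269))) - 2 = (-2 + (-144 + 269)) - 2 = (-2 + 125) - 2 = 123 - 2 = 121)
-21*44 + T*38² = -21*44 + 121*38² = -924 + 121*1444 = -924 + 174724 = 173800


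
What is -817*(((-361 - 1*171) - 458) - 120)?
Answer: 906870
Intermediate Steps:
-817*(((-361 - 1*171) - 458) - 120) = -817*(((-361 - 171) - 458) - 120) = -817*((-532 - 458) - 120) = -817*(-990 - 120) = -817*(-1110) = 906870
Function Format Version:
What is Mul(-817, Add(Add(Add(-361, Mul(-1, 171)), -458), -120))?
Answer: 906870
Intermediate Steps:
Mul(-817, Add(Add(Add(-361, Mul(-1, 171)), -458), -120)) = Mul(-817, Add(Add(Add(-361, -171), -458), -120)) = Mul(-817, Add(Add(-532, -458), -120)) = Mul(-817, Add(-990, -120)) = Mul(-817, -1110) = 906870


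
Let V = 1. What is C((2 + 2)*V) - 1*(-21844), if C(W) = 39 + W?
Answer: 21887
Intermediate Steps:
C((2 + 2)*V) - 1*(-21844) = (39 + (2 + 2)*1) - 1*(-21844) = (39 + 4*1) + 21844 = (39 + 4) + 21844 = 43 + 21844 = 21887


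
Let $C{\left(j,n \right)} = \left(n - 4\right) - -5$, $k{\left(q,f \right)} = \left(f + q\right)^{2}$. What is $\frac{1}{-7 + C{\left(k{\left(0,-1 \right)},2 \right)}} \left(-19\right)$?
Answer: $\frac{19}{4} \approx 4.75$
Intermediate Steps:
$C{\left(j,n \right)} = 1 + n$ ($C{\left(j,n \right)} = \left(-4 + n\right) + 5 = 1 + n$)
$\frac{1}{-7 + C{\left(k{\left(0,-1 \right)},2 \right)}} \left(-19\right) = \frac{1}{-7 + \left(1 + 2\right)} \left(-19\right) = \frac{1}{-7 + 3} \left(-19\right) = \frac{1}{-4} \left(-19\right) = \left(- \frac{1}{4}\right) \left(-19\right) = \frac{19}{4}$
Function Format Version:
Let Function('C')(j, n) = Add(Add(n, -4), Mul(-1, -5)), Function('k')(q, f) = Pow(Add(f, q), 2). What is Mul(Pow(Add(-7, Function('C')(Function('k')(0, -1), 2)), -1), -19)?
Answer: Rational(19, 4) ≈ 4.7500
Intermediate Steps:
Function('C')(j, n) = Add(1, n) (Function('C')(j, n) = Add(Add(-4, n), 5) = Add(1, n))
Mul(Pow(Add(-7, Function('C')(Function('k')(0, -1), 2)), -1), -19) = Mul(Pow(Add(-7, Add(1, 2)), -1), -19) = Mul(Pow(Add(-7, 3), -1), -19) = Mul(Pow(-4, -1), -19) = Mul(Rational(-1, 4), -19) = Rational(19, 4)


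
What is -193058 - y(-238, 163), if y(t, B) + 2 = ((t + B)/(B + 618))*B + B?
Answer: -150891814/781 ≈ -1.9320e+5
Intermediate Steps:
y(t, B) = -2 + B + B*(B + t)/(618 + B) (y(t, B) = -2 + (((t + B)/(B + 618))*B + B) = -2 + (((B + t)/(618 + B))*B + B) = -2 + (B*(B + t)/(618 + B) + B) = -2 + (B + B*(B + t)/(618 + B)) = -2 + B + B*(B + t)/(618 + B))
-193058 - y(-238, 163) = -193058 - (-1236 + 2*163**2 + 616*163 + 163*(-238))/(618 + 163) = -193058 - (-1236 + 2*26569 + 100408 - 38794)/781 = -193058 - (-1236 + 53138 + 100408 - 38794)/781 = -193058 - 113516/781 = -150891814/781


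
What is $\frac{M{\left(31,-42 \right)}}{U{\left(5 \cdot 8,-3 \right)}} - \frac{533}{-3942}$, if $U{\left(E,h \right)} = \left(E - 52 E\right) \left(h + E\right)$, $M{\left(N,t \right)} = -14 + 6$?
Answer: $\frac{1677599}{12397590} \approx 0.13532$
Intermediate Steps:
$M{\left(N,t \right)} = -8$
$U{\left(E,h \right)} = - 51 E \left(E + h\right)$ ($U{\left(E,h \right)} = \left(E - 52 E\right) \left(E + h\right) = - 51 E \left(E + h\right)$)
$\frac{M{\left(31,-42 \right)}}{U{\left(5 \cdot 8,-3 \right)}} - \frac{533}{-3942} = - \frac{8}{\left(-51\right) 5 \cdot 8 \left(5 \cdot 8 - 3\right)} - \frac{533}{-3942} = - \frac{8}{\left(-51\right) 40 \left(40 - 3\right)} - - \frac{533}{3942} = - \frac{8}{\left(-51\right) 40 \cdot 37} + \frac{533}{3942} = - \frac{8}{-75480} + \frac{533}{3942} = \left(-8\right) \left(- \frac{1}{75480}\right) + \frac{533}{3942} = \frac{1}{9435} + \frac{533}{3942} = \frac{1677599}{12397590}$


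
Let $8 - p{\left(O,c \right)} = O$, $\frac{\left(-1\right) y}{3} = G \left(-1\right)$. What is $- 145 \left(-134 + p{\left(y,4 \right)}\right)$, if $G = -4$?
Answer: $16530$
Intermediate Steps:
$y = -12$ ($y = - 3 \left(\left(-4\right) \left(-1\right)\right) = \left(-3\right) 4 = -12$)
$p{\left(O,c \right)} = 8 - O$
$- 145 \left(-134 + p{\left(y,4 \right)}\right) = - 145 \left(-134 + \left(8 - -12\right)\right) = - 145 \left(-134 + \left(8 + 12\right)\right) = - 145 \left(-134 + 20\right) = \left(-145\right) \left(-114\right) = 16530$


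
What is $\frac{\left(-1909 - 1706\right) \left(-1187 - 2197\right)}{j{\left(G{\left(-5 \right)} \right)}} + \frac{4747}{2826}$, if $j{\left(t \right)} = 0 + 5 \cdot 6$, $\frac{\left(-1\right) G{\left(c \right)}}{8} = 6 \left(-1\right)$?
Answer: $\frac{1152368419}{2826} \approx 4.0777 \cdot 10^{5}$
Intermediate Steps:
$G{\left(c \right)} = 48$ ($G{\left(c \right)} = - 8 \cdot 6 \left(-1\right) = \left(-8\right) \left(-6\right) = 48$)
$j{\left(t \right)} = 30$ ($j{\left(t \right)} = 0 + 30 = 30$)
$\frac{\left(-1909 - 1706\right) \left(-1187 - 2197\right)}{j{\left(G{\left(-5 \right)} \right)}} + \frac{4747}{2826} = \frac{\left(-1909 - 1706\right) \left(-1187 - 2197\right)}{30} + \frac{4747}{2826} = \left(-3615\right) \left(-3384\right) \frac{1}{30} + 4747 \cdot \frac{1}{2826} = 12233160 \cdot \frac{1}{30} + \frac{4747}{2826} = 407772 + \frac{4747}{2826} = \frac{1152368419}{2826}$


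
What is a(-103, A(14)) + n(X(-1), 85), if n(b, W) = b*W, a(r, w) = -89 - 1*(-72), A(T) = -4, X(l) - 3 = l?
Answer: 153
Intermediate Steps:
X(l) = 3 + l
a(r, w) = -17 (a(r, w) = -89 + 72 = -17)
n(b, W) = W*b
a(-103, A(14)) + n(X(-1), 85) = -17 + 85*(3 - 1) = -17 + 85*2 = -17 + 170 = 153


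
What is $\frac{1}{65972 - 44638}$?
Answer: $\frac{1}{21334} \approx 4.6874 \cdot 10^{-5}$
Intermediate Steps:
$\frac{1}{65972 - 44638} = \frac{1}{21334}$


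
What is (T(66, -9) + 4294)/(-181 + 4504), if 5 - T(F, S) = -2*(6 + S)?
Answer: 1431/1441 ≈ 0.99306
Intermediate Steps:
T(F, S) = 17 + 2*S (T(F, S) = 5 - (-2)*(6 + S) = 5 - (-12 - 2*S) = 5 + (12 + 2*S) = 17 + 2*S)
(T(66, -9) + 4294)/(-181 + 4504) = ((17 + 2*(-9)) + 4294)/(-181 + 4504) = ((17 - 18) + 4294)/4323 = (-1 + 4294)*(1/4323) = 4293*(1/4323) = 1431/1441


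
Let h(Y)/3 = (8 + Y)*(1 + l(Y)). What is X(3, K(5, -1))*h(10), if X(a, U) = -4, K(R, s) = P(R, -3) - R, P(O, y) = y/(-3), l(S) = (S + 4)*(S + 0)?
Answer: -30456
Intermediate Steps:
l(S) = S*(4 + S) (l(S) = (4 + S)*S = S*(4 + S))
P(O, y) = -y/3 (P(O, y) = y*(-1/3) = -y/3)
K(R, s) = 1 - R (K(R, s) = -1/3*(-3) - R = 1 - R)
h(Y) = 3*(1 + Y*(4 + Y))*(8 + Y) (h(Y) = 3*((8 + Y)*(1 + Y*(4 + Y))) = 3*((1 + Y*(4 + Y))*(8 + Y)) = 3*(1 + Y*(4 + Y))*(8 + Y))
X(3, K(5, -1))*h(10) = -4*(24 + 3*10**3 + 36*10**2 + 99*10) = -4*(24 + 3*1000 + 36*100 + 990) = -4*(24 + 3000 + 3600 + 990) = -4*7614 = -30456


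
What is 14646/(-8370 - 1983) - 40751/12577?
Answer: -202032615/43403227 ≈ -4.6548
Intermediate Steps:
14646/(-8370 - 1983) - 40751/12577 = 14646/(-10353) - 40751*1/12577 = 14646*(-1/10353) - 40751/12577 = -4882/3451 - 40751/12577 = -202032615/43403227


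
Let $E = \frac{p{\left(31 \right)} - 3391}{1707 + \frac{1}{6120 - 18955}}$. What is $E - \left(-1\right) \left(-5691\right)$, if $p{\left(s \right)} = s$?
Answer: $- \frac{3897787572}{684667} \approx -5693.0$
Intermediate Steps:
$E = - \frac{1347675}{684667}$ ($E = \frac{31 - 3391}{1707 + \frac{1}{6120 - 18955}} = - \frac{3360}{1707 + \frac{1}{-12835}} = - \frac{3360}{1707 - \frac{1}{12835}} = - \frac{3360}{\frac{21909344}{12835}} = \left(-3360\right) \frac{12835}{21909344} = - \frac{1347675}{684667} \approx -1.9684$)
$E - \left(-1\right) \left(-5691\right) = - \frac{1347675}{684667} - \left(-1\right) \left(-5691\right) = - \frac{1347675}{684667} - 5691 = - \frac{3897787572}{684667}$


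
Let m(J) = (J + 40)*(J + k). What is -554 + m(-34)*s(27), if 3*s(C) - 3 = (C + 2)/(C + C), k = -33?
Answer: -27755/27 ≈ -1028.0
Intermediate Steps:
s(C) = 1 + (2 + C)/(6*C) (s(C) = 1 + ((C + 2)/(C + C))/3 = 1 + ((2 + C)/((2*C)))/3 = 1 + ((2 + C)*(1/(2*C)))/3 = 1 + ((2 + C)/(2*C))/3 = 1 + (2 + C)/(6*C))
m(J) = (-33 + J)*(40 + J) (m(J) = (J + 40)*(J - 33) = (40 + J)*(-33 + J) = (-33 + J)*(40 + J))
-554 + m(-34)*s(27) = -554 + (-1320 + (-34)² + 7*(-34))*((⅙)*(2 + 7*27)/27) = -554 + (-1320 + 1156 - 238)*((⅙)*(1/27)*(2 + 189)) = -554 - 67*191/27 = -554 - 402*191/162 = -554 - 12797/27 = -27755/27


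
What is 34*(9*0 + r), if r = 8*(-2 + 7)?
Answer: 1360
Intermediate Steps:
r = 40 (r = 8*5 = 40)
34*(9*0 + r) = 34*(9*0 + 40) = 34*(0 + 40) = 34*40 = 1360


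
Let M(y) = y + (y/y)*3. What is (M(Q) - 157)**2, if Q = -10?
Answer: 26896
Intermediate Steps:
M(y) = 3 + y (M(y) = y + 1*3 = y + 3 = 3 + y)
(M(Q) - 157)**2 = ((3 - 10) - 157)**2 = (-7 - 157)**2 = (-164)**2 = 26896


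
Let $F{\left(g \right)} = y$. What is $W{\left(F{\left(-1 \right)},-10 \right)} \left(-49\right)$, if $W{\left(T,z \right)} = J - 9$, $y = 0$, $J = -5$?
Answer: $686$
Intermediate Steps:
$F{\left(g \right)} = 0$
$W{\left(T,z \right)} = -14$ ($W{\left(T,z \right)} = -5 - 9 = -14$)
$W{\left(F{\left(-1 \right)},-10 \right)} \left(-49\right) = \left(-14\right) \left(-49\right) = 686$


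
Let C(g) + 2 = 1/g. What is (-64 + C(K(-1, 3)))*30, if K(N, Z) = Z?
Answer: -1970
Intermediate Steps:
C(g) = -2 + 1/g
(-64 + C(K(-1, 3)))*30 = (-64 + (-2 + 1/3))*30 = (-64 - 5/3)*30 = -197/3*30 = -1970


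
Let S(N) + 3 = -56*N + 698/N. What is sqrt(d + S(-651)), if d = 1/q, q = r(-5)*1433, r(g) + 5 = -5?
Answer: sqrt(3172304436211381170)/9328830 ≈ 190.92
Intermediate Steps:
r(g) = -10 (r(g) = -5 - 5 = -10)
S(N) = -3 - 56*N + 698/N (S(N) = -3 + (-56*N + 698/N) = -3 - 56*N + 698/N)
q = -14330 (q = -10*1433 = -14330)
d = -1/14330 (d = 1/(-14330) = -1/14330 ≈ -6.9784e-5)
sqrt(d + S(-651)) = sqrt(-1/14330 + (-3 - 56*(-651) + 698/(-651))) = sqrt(-1/14330 + (-3 + 36456 + 698*(-1/651))) = sqrt(-1/14330 + (-3 + 36456 - 698/651)) = sqrt(-1/14330 + 23730205/651) = sqrt(340053836999/9328830) = sqrt(3172304436211381170)/9328830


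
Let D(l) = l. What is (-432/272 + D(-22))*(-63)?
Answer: 25263/17 ≈ 1486.1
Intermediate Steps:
(-432/272 + D(-22))*(-63) = (-432/272 - 22)*(-63) = (-432*1/272 - 22)*(-63) = (-27/17 - 22)*(-63) = -401/17*(-63) = 25263/17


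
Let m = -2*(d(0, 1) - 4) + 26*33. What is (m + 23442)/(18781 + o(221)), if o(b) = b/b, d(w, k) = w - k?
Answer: 12155/9391 ≈ 1.2943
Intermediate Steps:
o(b) = 1
m = 868 (m = -2*((0 - 1*1) - 4) + 26*33 = -2*((0 - 1) - 4) + 858 = -2*(-1 - 4) + 858 = -2*(-5) + 858 = 10 + 858 = 868)
(m + 23442)/(18781 + o(221)) = (868 + 23442)/(18781 + 1) = 24310/18782 = 24310*(1/18782) = 12155/9391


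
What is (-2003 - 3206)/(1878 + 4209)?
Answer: -5209/6087 ≈ -0.85576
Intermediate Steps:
(-2003 - 3206)/(1878 + 4209) = -5209/6087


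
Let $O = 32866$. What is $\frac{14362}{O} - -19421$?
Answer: $\frac{319152474}{16433} \approx 19421.0$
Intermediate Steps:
$\frac{14362}{O} - -19421 = \frac{14362}{32866} - -19421 = 14362 \cdot \frac{1}{32866} + 19421 = \frac{7181}{16433} + 19421 = \frac{319152474}{16433}$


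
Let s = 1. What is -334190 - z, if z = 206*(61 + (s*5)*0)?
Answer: -346756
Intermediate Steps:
z = 12566 (z = 206*(61 + (1*5)*0) = 206*(61 + 5*0) = 206*(61 + 0) = 206*61 = 12566)
-334190 - z = -334190 - 1*12566 = -334190 - 12566 = -346756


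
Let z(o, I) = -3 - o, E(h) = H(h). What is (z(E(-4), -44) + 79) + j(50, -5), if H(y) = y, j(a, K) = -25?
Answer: 55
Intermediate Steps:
E(h) = h
(z(E(-4), -44) + 79) + j(50, -5) = ((-3 - 1*(-4)) + 79) - 25 = ((-3 + 4) + 79) - 25 = (1 + 79) - 25 = 80 - 25 = 55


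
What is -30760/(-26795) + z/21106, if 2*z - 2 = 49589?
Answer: 525446393/226214108 ≈ 2.3228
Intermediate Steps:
z = 49591/2 (z = 1 + (1/2)*49589 = 1 + 49589/2 = 49591/2 ≈ 24796.)
-30760/(-26795) + z/21106 = -30760/(-26795) + (49591/2)/21106 = -30760*(-1/26795) + (49591/2)*(1/21106) = 6152/5359 + 49591/42212 = 525446393/226214108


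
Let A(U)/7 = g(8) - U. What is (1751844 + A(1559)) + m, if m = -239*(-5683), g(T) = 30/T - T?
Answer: 12396553/4 ≈ 3.0991e+6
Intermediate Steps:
g(T) = -T + 30/T
A(U) = -119/4 - 7*U (A(U) = 7*((-1*8 + 30/8) - U) = 7*((-8 + 30*(⅛)) - U) = 7*((-8 + 15/4) - U) = 7*(-17/4 - U) = -119/4 - 7*U)
m = 1358237
(1751844 + A(1559)) + m = (1751844 + (-119/4 - 7*1559)) + 1358237 = (1751844 + (-119/4 - 10913)) + 1358237 = (1751844 - 43771/4) + 1358237 = 6963605/4 + 1358237 = 12396553/4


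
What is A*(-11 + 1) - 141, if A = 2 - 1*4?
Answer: -121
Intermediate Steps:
A = -2 (A = 2 - 4 = -2)
A*(-11 + 1) - 141 = -2*(-11 + 1) - 141 = -2*(-10) - 141 = 20 - 141 = -121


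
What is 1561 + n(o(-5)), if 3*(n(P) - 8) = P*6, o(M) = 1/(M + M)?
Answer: 7844/5 ≈ 1568.8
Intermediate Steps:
o(M) = 1/(2*M)
n(P) = 8 + 2*P (n(P) = 8 + (P*6)/3 = 8 + (6*P)/3 = 8 + 2*P)
1561 + n(o(-5)) = 1561 + (8 + 2*((½)/(-5))) = 1561 + (8 + 2*((½)*(-⅕))) = 1561 + (8 + 2*(-⅒)) = 1561 + (8 - ⅕) = 1561 + 39/5 = 7844/5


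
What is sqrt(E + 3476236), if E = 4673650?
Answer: sqrt(8149886) ≈ 2854.8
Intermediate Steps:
sqrt(E + 3476236) = sqrt(4673650 + 3476236) = sqrt(8149886)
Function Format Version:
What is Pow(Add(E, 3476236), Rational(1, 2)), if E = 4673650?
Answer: Pow(8149886, Rational(1, 2)) ≈ 2854.8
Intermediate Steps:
Pow(Add(E, 3476236), Rational(1, 2)) = Pow(Add(4673650, 3476236), Rational(1, 2)) = Pow(8149886, Rational(1, 2))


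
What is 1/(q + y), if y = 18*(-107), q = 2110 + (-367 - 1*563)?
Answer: -1/746 ≈ -0.0013405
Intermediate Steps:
q = 1180 (q = 2110 + (-367 - 563) = 2110 - 930 = 1180)
y = -1926
1/(q + y) = 1/(1180 - 1926) = 1/(-746) = -1/746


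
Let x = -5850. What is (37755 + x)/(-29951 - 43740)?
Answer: -31905/73691 ≈ -0.43296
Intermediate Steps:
(37755 + x)/(-29951 - 43740) = (37755 - 5850)/(-29951 - 43740) = 31905/(-73691) = 31905*(-1/73691) = -31905/73691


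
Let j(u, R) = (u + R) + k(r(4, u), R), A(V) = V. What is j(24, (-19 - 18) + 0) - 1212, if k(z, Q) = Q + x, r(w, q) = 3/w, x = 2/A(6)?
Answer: -3785/3 ≈ -1261.7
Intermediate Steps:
x = ⅓ (x = 2/6 = 2*(⅙) = ⅓ ≈ 0.33333)
k(z, Q) = ⅓ + Q (k(z, Q) = Q + ⅓ = ⅓ + Q)
j(u, R) = ⅓ + u + 2*R (j(u, R) = (u + R) + (⅓ + R) = (R + u) + (⅓ + R) = ⅓ + u + 2*R)
j(24, (-19 - 18) + 0) - 1212 = (⅓ + 24 + 2*((-19 - 18) + 0)) - 1212 = (⅓ + 24 + 2*(-37 + 0)) - 1212 = (⅓ + 24 + 2*(-37)) - 1212 = (⅓ + 24 - 74) - 1212 = -149/3 - 1212 = -3785/3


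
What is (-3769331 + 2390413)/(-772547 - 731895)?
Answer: 689459/752221 ≈ 0.91656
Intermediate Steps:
(-3769331 + 2390413)/(-772547 - 731895) = -1378918/(-1504442) = -1378918*(-1/1504442) = 689459/752221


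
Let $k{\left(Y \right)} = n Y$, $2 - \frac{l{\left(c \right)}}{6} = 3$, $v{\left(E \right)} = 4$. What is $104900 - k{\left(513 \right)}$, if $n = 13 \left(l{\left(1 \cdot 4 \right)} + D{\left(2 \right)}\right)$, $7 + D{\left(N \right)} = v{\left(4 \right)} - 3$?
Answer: $184928$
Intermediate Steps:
$D{\left(N \right)} = -6$ ($D{\left(N \right)} = -7 + \left(4 - 3\right) = -7 + 1 = -6$)
$l{\left(c \right)} = -6$ ($l{\left(c \right)} = 12 - 18 = -6$)
$n = -156$ ($n = 13 \left(-6 - 6\right) = 13 \left(-12\right) = -156$)
$k{\left(Y \right)} = - 156 Y$
$104900 - k{\left(513 \right)} = 104900 - \left(-156\right) 513 = 104900 - -80028 = 104900 + 80028 = 184928$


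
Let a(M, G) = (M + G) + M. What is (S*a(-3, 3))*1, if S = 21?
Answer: -63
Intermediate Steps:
a(M, G) = G + 2*M (a(M, G) = (G + M) + M = G + 2*M)
(S*a(-3, 3))*1 = (21*(3 + 2*(-3)))*1 = (21*(3 - 6))*1 = (21*(-3))*1 = -63*1 = -63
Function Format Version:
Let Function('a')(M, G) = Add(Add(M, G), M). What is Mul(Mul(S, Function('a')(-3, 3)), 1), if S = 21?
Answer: -63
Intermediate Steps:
Function('a')(M, G) = Add(G, Mul(2, M)) (Function('a')(M, G) = Add(Add(G, M), M) = Add(G, Mul(2, M)))
Mul(Mul(S, Function('a')(-3, 3)), 1) = Mul(Mul(21, Add(3, Mul(2, -3))), 1) = Mul(Mul(21, Add(3, -6)), 1) = Mul(Mul(21, -3), 1) = Mul(-63, 1) = -63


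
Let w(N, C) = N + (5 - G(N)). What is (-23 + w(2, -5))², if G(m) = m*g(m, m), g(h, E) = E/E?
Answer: 324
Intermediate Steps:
g(h, E) = 1
G(m) = m (G(m) = m*1 = m)
w(N, C) = 5 (w(N, C) = N + (5 - N) = 5)
(-23 + w(2, -5))² = (-23 + 5)² = (-18)² = 324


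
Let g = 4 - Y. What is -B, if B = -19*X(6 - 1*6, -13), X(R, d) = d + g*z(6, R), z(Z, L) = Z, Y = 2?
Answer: -19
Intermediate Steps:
g = 2 (g = 4 - 1*2 = 4 - 2 = 2)
X(R, d) = 12 + d (X(R, d) = d + 2*6 = d + 12 = 12 + d)
B = 19 (B = -19*(12 - 13) = -19*(-1) = 19)
-B = -1*19 = -19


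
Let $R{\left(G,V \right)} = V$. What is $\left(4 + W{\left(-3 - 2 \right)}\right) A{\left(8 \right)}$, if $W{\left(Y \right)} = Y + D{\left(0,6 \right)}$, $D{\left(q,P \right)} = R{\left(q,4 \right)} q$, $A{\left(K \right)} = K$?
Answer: $-8$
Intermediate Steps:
$D{\left(q,P \right)} = 4 q$
$W{\left(Y \right)} = Y$ ($W{\left(Y \right)} = Y + 4 \cdot 0 = Y + 0 = Y$)
$\left(4 + W{\left(-3 - 2 \right)}\right) A{\left(8 \right)} = \left(4 - 5\right) 8 = \left(-1\right) 8 = -8$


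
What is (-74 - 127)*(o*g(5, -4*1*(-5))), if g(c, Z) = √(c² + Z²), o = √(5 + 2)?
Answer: -1005*√119 ≈ -10963.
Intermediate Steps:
o = √7 ≈ 2.6458
g(c, Z) = √(Z² + c²)
(-74 - 127)*(o*g(5, -4*1*(-5))) = (-74 - 127)*(√7*√((-4*1*(-5))² + 5²)) = -201*√7*√((-4*(-5))² + 25) = -201*√7*√(20² + 25) = -201*√7*√(400 + 25) = -201*√7*√425 = -201*√7*5*√17 = -1005*√119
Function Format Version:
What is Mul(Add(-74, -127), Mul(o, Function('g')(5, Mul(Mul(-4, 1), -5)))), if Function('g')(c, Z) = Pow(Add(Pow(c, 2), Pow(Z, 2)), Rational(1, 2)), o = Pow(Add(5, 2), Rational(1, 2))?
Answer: Mul(-1005, Pow(119, Rational(1, 2))) ≈ -10963.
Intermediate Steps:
o = Pow(7, Rational(1, 2)) ≈ 2.6458
Function('g')(c, Z) = Pow(Add(Pow(Z, 2), Pow(c, 2)), Rational(1, 2))
Mul(Add(-74, -127), Mul(o, Function('g')(5, Mul(Mul(-4, 1), -5)))) = Mul(Add(-74, -127), Mul(Pow(7, Rational(1, 2)), Pow(Add(Pow(Mul(Mul(-4, 1), -5), 2), Pow(5, 2)), Rational(1, 2)))) = Mul(-201, Mul(Pow(7, Rational(1, 2)), Pow(Add(Pow(Mul(-4, -5), 2), 25), Rational(1, 2)))) = Mul(-201, Mul(Pow(7, Rational(1, 2)), Pow(Add(Pow(20, 2), 25), Rational(1, 2)))) = Mul(-201, Mul(Pow(7, Rational(1, 2)), Pow(Add(400, 25), Rational(1, 2)))) = Mul(-201, Mul(Pow(7, Rational(1, 2)), Pow(425, Rational(1, 2)))) = Mul(-201, Mul(Pow(7, Rational(1, 2)), Mul(5, Pow(17, Rational(1, 2))))) = Mul(-201, Mul(5, Pow(119, Rational(1, 2)))) = Mul(-1005, Pow(119, Rational(1, 2)))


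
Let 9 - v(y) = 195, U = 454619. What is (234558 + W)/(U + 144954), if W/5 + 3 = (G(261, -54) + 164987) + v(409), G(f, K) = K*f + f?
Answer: 58199/35269 ≈ 1.6501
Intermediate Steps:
v(y) = -186 (v(y) = 9 - 1*195 = 9 - 195 = -186)
G(f, K) = f + K*f
W = 754825 (W = -15 + 5*((261*(1 - 54) + 164987) - 186) = -15 + 5*((261*(-53) + 164987) - 186) = -15 + 5*((-13833 + 164987) - 186) = -15 + 5*(151154 - 186) = -15 + 5*150968 = -15 + 754840 = 754825)
(234558 + W)/(U + 144954) = (234558 + 754825)/(454619 + 144954) = 989383/599573 = 989383*(1/599573) = 58199/35269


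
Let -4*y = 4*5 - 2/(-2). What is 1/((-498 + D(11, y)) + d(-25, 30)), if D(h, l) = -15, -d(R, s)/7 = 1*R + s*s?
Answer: -1/6638 ≈ -0.00015065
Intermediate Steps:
d(R, s) = -7*R - 7*s**2 (d(R, s) = -7*(1*R + s*s) = -7*(R + s**2) = -7*R - 7*s**2)
y = -21/4 (y = -(4*5 - 2/(-2))/4 = -(20 - 2*(-1/2))/4 = -(20 + 1)/4 = -1/4*21 = -21/4 ≈ -5.2500)
1/((-498 + D(11, y)) + d(-25, 30)) = 1/((-498 - 15) + (-7*(-25) - 7*30**2)) = 1/(-513 + (175 - 7*900)) = 1/(-513 + (175 - 6300)) = 1/(-513 - 6125) = 1/(-6638) = -1/6638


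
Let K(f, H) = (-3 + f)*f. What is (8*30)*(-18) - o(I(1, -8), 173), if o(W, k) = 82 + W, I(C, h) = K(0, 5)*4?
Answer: -4402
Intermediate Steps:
K(f, H) = f*(-3 + f)
I(C, h) = 0 (I(C, h) = (0*(-3 + 0))*4 = (0*(-3))*4 = 0*4 = 0)
(8*30)*(-18) - o(I(1, -8), 173) = (8*30)*(-18) - (82 + 0) = 240*(-18) - 1*82 = -4320 - 82 = -4402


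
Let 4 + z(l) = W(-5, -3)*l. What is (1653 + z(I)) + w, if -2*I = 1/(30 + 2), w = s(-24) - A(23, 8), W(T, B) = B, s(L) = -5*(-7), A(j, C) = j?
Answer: 106307/64 ≈ 1661.0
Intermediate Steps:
s(L) = 35
w = 12 (w = 35 - 1*23 = 35 - 23 = 12)
I = -1/64 (I = -1/(2*(30 + 2)) = -½/32 = -½*1/32 = -1/64 ≈ -0.015625)
z(l) = -4 - 3*l
(1653 + z(I)) + w = (1653 + (-4 - 3*(-1/64))) + 12 = (1653 + (-4 + 3/64)) + 12 = (1653 - 253/64) + 12 = 105539/64 + 12 = 106307/64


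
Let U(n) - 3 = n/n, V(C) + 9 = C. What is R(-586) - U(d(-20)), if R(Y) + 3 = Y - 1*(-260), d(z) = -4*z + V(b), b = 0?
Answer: -333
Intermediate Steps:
V(C) = -9 + C
d(z) = -9 - 4*z (d(z) = -4*z + (-9 + 0) = -4*z - 9 = -9 - 4*z)
U(n) = 4 (U(n) = 3 + n/n = 3 + 1 = 4)
R(Y) = 257 + Y (R(Y) = -3 + (Y - 1*(-260)) = -3 + (Y + 260) = -3 + (260 + Y) = 257 + Y)
R(-586) - U(d(-20)) = (257 - 586) - 1*4 = -329 - 4 = -333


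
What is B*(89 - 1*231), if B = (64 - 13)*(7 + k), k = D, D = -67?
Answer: 434520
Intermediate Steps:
k = -67
B = -3060 (B = (64 - 13)*(7 - 67) = 51*(-60) = -3060)
B*(89 - 1*231) = -3060*(89 - 1*231) = -3060*(89 - 231) = -3060*(-142) = 434520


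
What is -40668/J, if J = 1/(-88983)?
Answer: 3618760644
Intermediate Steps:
J = -1/88983 ≈ -1.1238e-5
-40668/J = -40668/(-1/88983) = -40668*(-88983) = 3618760644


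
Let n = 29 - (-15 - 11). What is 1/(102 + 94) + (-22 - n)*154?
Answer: -2324167/196 ≈ -11858.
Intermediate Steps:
n = 55 (n = 29 - 1*(-26) = 29 + 26 = 55)
1/(102 + 94) + (-22 - n)*154 = 1/(102 + 94) + (-22 - 1*55)*154 = 1/196 + (-22 - 55)*154 = 1/196 - 77*154 = 1/196 - 11858 = -2324167/196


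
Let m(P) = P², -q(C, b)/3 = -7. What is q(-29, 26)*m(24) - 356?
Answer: 11740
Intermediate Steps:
q(C, b) = 21 (q(C, b) = -3*(-7) = 21)
q(-29, 26)*m(24) - 356 = 21*24² - 356 = 21*576 - 356 = 12096 - 356 = 11740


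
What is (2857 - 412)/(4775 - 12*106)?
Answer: 2445/3503 ≈ 0.69797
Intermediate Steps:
(2857 - 412)/(4775 - 12*106) = 2445/(4775 - 1272) = 2445/3503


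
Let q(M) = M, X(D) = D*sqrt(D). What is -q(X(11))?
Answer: -11*sqrt(11) ≈ -36.483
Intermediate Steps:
X(D) = D**(3/2)
-q(X(11)) = -11**(3/2) = -11*sqrt(11)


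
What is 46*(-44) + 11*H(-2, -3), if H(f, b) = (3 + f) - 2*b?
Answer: -1947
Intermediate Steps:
H(f, b) = 3 + f - 2*b
46*(-44) + 11*H(-2, -3) = 46*(-44) + 11*(3 - 2 - 2*(-3)) = -2024 + 11*(3 - 2 + 6) = -2024 + 11*7 = -2024 + 77 = -1947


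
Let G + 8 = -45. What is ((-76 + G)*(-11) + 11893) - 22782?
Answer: -9470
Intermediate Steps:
G = -53 (G = -8 - 45 = -53)
((-76 + G)*(-11) + 11893) - 22782 = ((-76 - 53)*(-11) + 11893) - 22782 = (-129*(-11) + 11893) - 22782 = (1419 + 11893) - 22782 = 13312 - 22782 = -9470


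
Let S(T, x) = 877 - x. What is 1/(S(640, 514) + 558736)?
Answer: 1/559099 ≈ 1.7886e-6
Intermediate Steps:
1/(S(640, 514) + 558736) = 1/((877 - 1*514) + 558736) = 1/((877 - 514) + 558736) = 1/(363 + 558736) = 1/559099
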